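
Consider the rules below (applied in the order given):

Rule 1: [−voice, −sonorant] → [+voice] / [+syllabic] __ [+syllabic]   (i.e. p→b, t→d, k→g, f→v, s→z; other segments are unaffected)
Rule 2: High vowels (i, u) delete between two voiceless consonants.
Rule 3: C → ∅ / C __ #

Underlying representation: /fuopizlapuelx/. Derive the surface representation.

fuobizlabuel

Rule 1 (intervocalic voicing): /p/ is a voiceless obstruent between vowels /o/ and /i/, so it voices to [b]. /p/ is a voiceless obstruent between vowels /a/ and /u/, so it voices to [b]. /fuopizlapuelx/ → fuobizlabuelx.
Rule 2 (high vowel syncope): no segment meets the environment; /fuobizlabuelx/ is unchanged.
Rule 3 (final cluster simplification): /x/ is the second consonant of a word-final cluster /lx/, so it deletes. /fuobizlabuelx/ → fuobizlabuel.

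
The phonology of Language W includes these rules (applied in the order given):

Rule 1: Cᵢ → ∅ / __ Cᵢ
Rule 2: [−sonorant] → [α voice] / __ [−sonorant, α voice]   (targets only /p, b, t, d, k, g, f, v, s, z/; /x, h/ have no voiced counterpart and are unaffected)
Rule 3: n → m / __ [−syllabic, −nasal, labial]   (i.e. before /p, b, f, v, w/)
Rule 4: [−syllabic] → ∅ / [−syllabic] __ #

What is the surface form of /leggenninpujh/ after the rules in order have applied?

legenimpuj

Rule 1 (degemination): /gg/ is a geminate; the first /g/ deletes. /nn/ is a geminate; the first /n/ deletes. /leggenninpujh/ → legeninpujh.
Rule 2 (regressive voicing assimilation): no segment meets the environment; /legeninpujh/ is unchanged.
Rule 3 (nasal place assimilation): /n/ precedes the labial consonant /p/, so it assimilates in place to [m]. /legeninpujh/ → legenimpujh.
Rule 4 (final cluster simplification): /h/ is the second consonant of a word-final cluster /jh/, so it deletes. /legenimpujh/ → legenimpuj.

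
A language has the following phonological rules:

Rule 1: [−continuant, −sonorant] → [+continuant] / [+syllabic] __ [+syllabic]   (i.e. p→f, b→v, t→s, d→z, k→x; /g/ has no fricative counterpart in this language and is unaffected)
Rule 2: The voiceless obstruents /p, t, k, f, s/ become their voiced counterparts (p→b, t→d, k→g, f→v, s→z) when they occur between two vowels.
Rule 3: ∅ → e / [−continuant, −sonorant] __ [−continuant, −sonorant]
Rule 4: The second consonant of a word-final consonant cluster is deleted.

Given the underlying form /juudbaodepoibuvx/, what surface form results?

juudebaozevoivuv

Rule 1 (intervocalic spirantization): /d/ is a stop between vowels /o/ and /e/, so it spirantizes to the fricative [z]. /p/ is a stop between vowels /e/ and /o/, so it spirantizes to the fricative [f]. /b/ is a stop between vowels /i/ and /u/, so it spirantizes to the fricative [v]. /juudbaodepoibuvx/ → juudbaozefoivuvx.
Rule 2 (intervocalic voicing): /f/ is a voiceless obstruent between vowels /e/ and /o/, so it voices to [v]. /juudbaozefoivuvx/ → juudbaozevoivuvx.
Rule 3 (stop-cluster e-epenthesis): /d/ and /b/ form a stop–stop cluster, so [e] is inserted between them. /juudbaozevoivuvx/ → juudebaozevoivuvx.
Rule 4 (final cluster simplification): /x/ is the second consonant of a word-final cluster /vx/, so it deletes. /juudebaozevoivuvx/ → juudebaozevoivuv.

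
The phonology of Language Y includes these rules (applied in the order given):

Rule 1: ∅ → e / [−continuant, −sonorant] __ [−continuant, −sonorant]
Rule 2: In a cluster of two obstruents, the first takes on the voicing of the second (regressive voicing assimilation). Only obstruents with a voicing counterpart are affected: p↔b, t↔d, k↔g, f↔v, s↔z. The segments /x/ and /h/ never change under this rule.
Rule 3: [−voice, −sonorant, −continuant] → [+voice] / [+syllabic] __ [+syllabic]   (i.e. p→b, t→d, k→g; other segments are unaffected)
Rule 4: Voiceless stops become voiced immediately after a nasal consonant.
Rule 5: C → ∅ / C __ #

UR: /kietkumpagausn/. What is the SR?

kiedegumbagaus

Rule 1 (stop-cluster e-epenthesis): /t/ and /k/ form a stop–stop cluster, so [e] is inserted between them. /kietkumpagausn/ → kietekumpagausn.
Rule 2 (regressive voicing assimilation): no segment meets the environment; /kietekumpagausn/ is unchanged.
Rule 3 (intervocalic voicing): /t/ is a voiceless stop between vowels /e/ and /e/, so it voices to [d]. /k/ is a voiceless stop between vowels /e/ and /u/, so it voices to [g]. /kietekumpagausn/ → kiedegumpagausn.
Rule 4 (post-nasal voicing): /p/ is a voiceless stop immediately after the nasal /m/, so it voices to [b]. /kiedegumpagausn/ → kiedegumbagausn.
Rule 5 (final cluster simplification): /n/ is the second consonant of a word-final cluster /sn/, so it deletes. /kiedegumbagausn/ → kiedegumbagaus.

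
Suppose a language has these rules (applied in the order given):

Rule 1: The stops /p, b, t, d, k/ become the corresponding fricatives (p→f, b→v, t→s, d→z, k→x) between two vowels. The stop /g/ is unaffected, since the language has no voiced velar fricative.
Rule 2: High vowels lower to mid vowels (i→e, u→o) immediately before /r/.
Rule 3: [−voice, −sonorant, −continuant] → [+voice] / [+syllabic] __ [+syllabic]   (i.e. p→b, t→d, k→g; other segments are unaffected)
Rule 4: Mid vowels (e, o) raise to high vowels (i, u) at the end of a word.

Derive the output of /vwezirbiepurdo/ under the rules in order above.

Rule 1 (intervocalic spirantization): /p/ is a stop between vowels /e/ and /u/, so it spirantizes to the fricative [f]. /vwezirbiepurdo/ → vwezirbiefurdo.
Rule 2 (pre-rhotic lowering): /i/ is a high vowel immediately before /r/, so it lowers to [e]. /u/ is a high vowel immediately before /r/, so it lowers to [o]. /vwezirbiefurdo/ → vwezerbiefordo.
Rule 3 (intervocalic voicing): no segment meets the environment; /vwezerbiefordo/ is unchanged.
Rule 4 (final vowel raising): /o/ is a mid vowel in word-final position, so it raises to [u]. /vwezerbiefordo/ → vwezerbiefordu.

vwezerbiefordu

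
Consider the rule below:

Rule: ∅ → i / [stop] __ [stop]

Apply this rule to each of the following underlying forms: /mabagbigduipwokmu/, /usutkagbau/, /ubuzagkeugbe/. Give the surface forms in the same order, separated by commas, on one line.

mabagibigiduipwokmu, usutikagibau, ubuzagikeugibe

/mabagbigduipwokmu/: /g/ and /b/ form a stop–stop cluster, so [i] is inserted between them. /g/ and /d/ form a stop–stop cluster, so [i] is inserted between them. → [mabagibigiduipwokmu].
/usutkagbau/: /t/ and /k/ form a stop–stop cluster, so [i] is inserted between them. /g/ and /b/ form a stop–stop cluster, so [i] is inserted between them. → [usutikagibau].
/ubuzagkeugbe/: /g/ and /k/ form a stop–stop cluster, so [i] is inserted between them. /g/ and /b/ form a stop–stop cluster, so [i] is inserted between them. → [ubuzagikeugibe].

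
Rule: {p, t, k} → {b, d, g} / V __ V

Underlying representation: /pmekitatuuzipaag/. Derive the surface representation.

Scanning /pmekitatuuzipaag/: /p/ at position 1 is not in the conditioning environment; /k/ is a voiceless stop between vowels /e/ and /i/, so it voices to [g]; /t/ is a voiceless stop between vowels /i/ and /a/, so it voices to [d]; /t/ is a voiceless stop between vowels /a/ and /u/, so it voices to [d]; /p/ is a voiceless stop between vowels /i/ and /a/, so it voices to [b].
Result: [pmegidaduuzibaag].

pmegidaduuzibaag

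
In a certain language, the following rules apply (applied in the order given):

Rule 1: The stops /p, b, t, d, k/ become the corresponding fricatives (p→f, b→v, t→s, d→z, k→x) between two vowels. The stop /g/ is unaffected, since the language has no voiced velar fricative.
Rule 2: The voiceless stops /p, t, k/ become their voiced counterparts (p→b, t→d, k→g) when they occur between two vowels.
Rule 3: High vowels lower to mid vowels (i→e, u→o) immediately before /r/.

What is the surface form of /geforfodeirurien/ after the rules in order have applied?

Rule 1 (intervocalic spirantization): /d/ is a stop between vowels /o/ and /e/, so it spirantizes to the fricative [z]. /geforfodeirurien/ → geforfozeirurien.
Rule 2 (intervocalic voicing): no segment meets the environment; /geforfozeirurien/ is unchanged.
Rule 3 (pre-rhotic lowering): /i/ is a high vowel immediately before /r/, so it lowers to [e]. /u/ is a high vowel immediately before /r/, so it lowers to [o]. /geforfozeirurien/ → geforfozeerorien.

geforfozeerorien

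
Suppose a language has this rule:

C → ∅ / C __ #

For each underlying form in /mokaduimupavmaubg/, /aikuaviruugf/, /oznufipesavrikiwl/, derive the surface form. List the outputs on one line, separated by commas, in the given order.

mokaduimupavmaub, aikuaviruug, oznufipesavrikiw

/mokaduimupavmaubg/: /g/ is the second consonant of a word-final cluster /bg/, so it deletes. → [mokaduimupavmaub].
/aikuaviruugf/: /f/ is the second consonant of a word-final cluster /gf/, so it deletes. → [aikuaviruug].
/oznufipesavrikiwl/: /l/ is the second consonant of a word-final cluster /wl/, so it deletes. → [oznufipesavrikiw].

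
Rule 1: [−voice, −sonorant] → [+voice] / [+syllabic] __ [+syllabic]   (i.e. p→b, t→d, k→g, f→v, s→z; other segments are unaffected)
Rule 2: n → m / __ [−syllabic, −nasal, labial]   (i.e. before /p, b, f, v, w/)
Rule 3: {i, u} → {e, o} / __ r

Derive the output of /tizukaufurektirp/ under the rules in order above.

Rule 1 (intervocalic voicing): /k/ is a voiceless obstruent between vowels /u/ and /a/, so it voices to [g]. /f/ is a voiceless obstruent between vowels /u/ and /u/, so it voices to [v]. /tizukaufurektirp/ → tizugauvurektirp.
Rule 2 (nasal place assimilation): no segment meets the environment; /tizugauvurektirp/ is unchanged.
Rule 3 (pre-rhotic lowering): /u/ is a high vowel immediately before /r/, so it lowers to [o]. /i/ is a high vowel immediately before /r/, so it lowers to [e]. /tizugauvurektirp/ → tizugauvorekterp.

tizugauvorekterp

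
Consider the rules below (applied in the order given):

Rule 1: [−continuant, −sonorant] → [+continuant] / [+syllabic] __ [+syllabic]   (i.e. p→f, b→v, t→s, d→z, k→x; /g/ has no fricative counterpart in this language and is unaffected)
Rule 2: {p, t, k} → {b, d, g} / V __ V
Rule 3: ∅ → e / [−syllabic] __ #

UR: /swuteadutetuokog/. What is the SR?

Rule 1 (intervocalic spirantization): /t/ is a stop between vowels /u/ and /e/, so it spirantizes to the fricative [s]. /d/ is a stop between vowels /a/ and /u/, so it spirantizes to the fricative [z]. /t/ is a stop between vowels /u/ and /e/, so it spirantizes to the fricative [s]. /t/ is a stop between vowels /e/ and /u/, so it spirantizes to the fricative [s]. /k/ is a stop between vowels /o/ and /o/, so it spirantizes to the fricative [x]. /swuteadutetuokog/ → swuseazusesuoxog.
Rule 2 (intervocalic voicing): no segment meets the environment; /swuseazusesuoxog/ is unchanged.
Rule 3 (final e-epenthesis): the form ends in the consonant /g/, so [e] is inserted word-finally. /swuseazusesuoxog/ → swuseazusesuoxoge.

swuseazusesuoxoge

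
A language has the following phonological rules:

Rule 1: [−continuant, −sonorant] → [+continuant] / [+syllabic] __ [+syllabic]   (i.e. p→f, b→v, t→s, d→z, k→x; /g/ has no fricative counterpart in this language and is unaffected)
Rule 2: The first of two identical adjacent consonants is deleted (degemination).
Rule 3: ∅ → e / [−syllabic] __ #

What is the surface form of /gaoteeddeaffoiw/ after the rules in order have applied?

gaoseedeafoiwe

Rule 1 (intervocalic spirantization): /t/ is a stop between vowels /o/ and /e/, so it spirantizes to the fricative [s]. /gaoteeddeaffoiw/ → gaoseeddeaffoiw.
Rule 2 (degemination): /dd/ is a geminate; the first /d/ deletes. /ff/ is a geminate; the first /f/ deletes. /gaoseeddeaffoiw/ → gaoseedeafoiw.
Rule 3 (final e-epenthesis): the form ends in the consonant /w/, so [e] is inserted word-finally. /gaoseedeafoiw/ → gaoseedeafoiwe.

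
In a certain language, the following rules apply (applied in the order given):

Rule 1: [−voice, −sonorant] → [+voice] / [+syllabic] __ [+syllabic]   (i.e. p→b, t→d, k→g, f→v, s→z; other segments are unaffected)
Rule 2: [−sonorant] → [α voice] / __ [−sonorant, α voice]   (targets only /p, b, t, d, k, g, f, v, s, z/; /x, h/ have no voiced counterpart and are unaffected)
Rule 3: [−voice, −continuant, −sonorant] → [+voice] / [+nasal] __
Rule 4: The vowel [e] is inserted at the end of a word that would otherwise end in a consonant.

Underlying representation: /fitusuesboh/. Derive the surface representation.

Rule 1 (intervocalic voicing): /t/ is a voiceless obstruent between vowels /i/ and /u/, so it voices to [d]. /s/ is a voiceless obstruent between vowels /u/ and /u/, so it voices to [z]. /fitusuesboh/ → fiduzuesboh.
Rule 2 (regressive voicing assimilation): /s/ precedes the voiced obstruent /b/, so it voices to [z] by assimilation. /fiduzuesboh/ → fiduzuezboh.
Rule 3 (post-nasal voicing): no segment meets the environment; /fiduzuezboh/ is unchanged.
Rule 4 (final e-epenthesis): the form ends in the consonant /h/, so [e] is inserted word-finally. /fiduzuezboh/ → fiduzuezbohe.

fiduzuezbohe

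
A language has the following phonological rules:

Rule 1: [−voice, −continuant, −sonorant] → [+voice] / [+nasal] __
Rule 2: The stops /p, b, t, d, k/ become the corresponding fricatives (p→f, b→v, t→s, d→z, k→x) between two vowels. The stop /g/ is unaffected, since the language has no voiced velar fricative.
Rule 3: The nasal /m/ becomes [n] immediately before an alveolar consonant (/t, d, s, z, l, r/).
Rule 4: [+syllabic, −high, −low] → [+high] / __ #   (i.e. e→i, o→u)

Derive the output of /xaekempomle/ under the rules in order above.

xaexembonli

Rule 1 (post-nasal voicing): /p/ is a voiceless stop immediately after the nasal /m/, so it voices to [b]. /xaekempomle/ → xaekembomle.
Rule 2 (intervocalic spirantization): /k/ is a stop between vowels /e/ and /e/, so it spirantizes to the fricative [x]. /xaekembomle/ → xaexembomle.
Rule 3 (nasal place assimilation): /m/ precedes the alveolar consonant /l/, so it assimilates in place to [n]. /xaexembomle/ → xaexembonle.
Rule 4 (final vowel raising): /e/ is a mid vowel in word-final position, so it raises to [i]. /xaexembonle/ → xaexembonli.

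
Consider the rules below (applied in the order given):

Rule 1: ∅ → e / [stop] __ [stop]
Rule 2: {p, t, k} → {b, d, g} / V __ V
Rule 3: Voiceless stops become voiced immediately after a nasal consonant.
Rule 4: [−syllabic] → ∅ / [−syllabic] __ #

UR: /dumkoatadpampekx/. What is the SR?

dumgoadadebambek

Rule 1 (stop-cluster e-epenthesis): /d/ and /p/ form a stop–stop cluster, so [e] is inserted between them. /dumkoatadpampekx/ → dumkoatadepampekx.
Rule 2 (intervocalic voicing): /t/ is a voiceless stop between vowels /a/ and /a/, so it voices to [d]. /p/ is a voiceless stop between vowels /e/ and /a/, so it voices to [b]. /dumkoatadepampekx/ → dumkoadadebampekx.
Rule 3 (post-nasal voicing): /k/ is a voiceless stop immediately after the nasal /m/, so it voices to [g]. /p/ is a voiceless stop immediately after the nasal /m/, so it voices to [b]. /dumkoadadebampekx/ → dumgoadadebambekx.
Rule 4 (final cluster simplification): /x/ is the second consonant of a word-final cluster /kx/, so it deletes. /dumgoadadebambekx/ → dumgoadadebambek.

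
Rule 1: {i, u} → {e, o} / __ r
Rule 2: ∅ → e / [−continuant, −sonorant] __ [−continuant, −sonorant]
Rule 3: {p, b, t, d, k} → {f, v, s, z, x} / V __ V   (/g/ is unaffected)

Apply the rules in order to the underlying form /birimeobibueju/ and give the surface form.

Rule 1 (pre-rhotic lowering): /i/ is a high vowel immediately before /r/, so it lowers to [e]. /birimeobibueju/ → berimeobibueju.
Rule 2 (stop-cluster e-epenthesis): no segment meets the environment; /berimeobibueju/ is unchanged.
Rule 3 (intervocalic spirantization): /b/ is a stop between vowels /o/ and /i/, so it spirantizes to the fricative [v]. /b/ is a stop between vowels /i/ and /u/, so it spirantizes to the fricative [v]. /berimeobibueju/ → berimeovivueju.

berimeovivueju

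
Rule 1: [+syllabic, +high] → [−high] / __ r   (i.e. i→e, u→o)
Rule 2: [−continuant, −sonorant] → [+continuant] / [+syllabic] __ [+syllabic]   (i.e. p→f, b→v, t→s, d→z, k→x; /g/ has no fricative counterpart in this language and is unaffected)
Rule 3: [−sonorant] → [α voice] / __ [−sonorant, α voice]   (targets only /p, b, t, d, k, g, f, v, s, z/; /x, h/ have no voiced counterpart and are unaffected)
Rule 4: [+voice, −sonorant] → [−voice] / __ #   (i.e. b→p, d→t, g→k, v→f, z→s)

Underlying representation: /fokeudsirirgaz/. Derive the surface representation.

Rule 1 (pre-rhotic lowering): /i/ is a high vowel immediately before /r/, so it lowers to [e]. /i/ is a high vowel immediately before /r/, so it lowers to [e]. /fokeudsirirgaz/ → fokeudserergaz.
Rule 2 (intervocalic spirantization): /k/ is a stop between vowels /o/ and /e/, so it spirantizes to the fricative [x]. /fokeudserergaz/ → foxeudserergaz.
Rule 3 (regressive voicing assimilation): /d/ precedes the voiceless obstruent /s/, so it devoices to [t] by assimilation. /foxeudserergaz/ → foxeutserergaz.
Rule 4 (final devoicing): /z/ is a voiced obstruent in word-final position, so it devoices to [s]. /foxeutserergaz/ → foxeutserergas.

foxeutserergas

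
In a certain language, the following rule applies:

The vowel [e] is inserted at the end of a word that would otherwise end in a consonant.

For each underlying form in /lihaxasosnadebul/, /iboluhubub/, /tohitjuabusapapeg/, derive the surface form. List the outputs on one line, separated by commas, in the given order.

/lihaxasosnadebul/: the form ends in the consonant /l/, so [e] is inserted word-finally. → [lihaxasosnadebule].
/iboluhubub/: the form ends in the consonant /b/, so [e] is inserted word-finally. → [iboluhubube].
/tohitjuabusapapeg/: the form ends in the consonant /g/, so [e] is inserted word-finally. → [tohitjuabusapapege].

lihaxasosnadebule, iboluhubube, tohitjuabusapapege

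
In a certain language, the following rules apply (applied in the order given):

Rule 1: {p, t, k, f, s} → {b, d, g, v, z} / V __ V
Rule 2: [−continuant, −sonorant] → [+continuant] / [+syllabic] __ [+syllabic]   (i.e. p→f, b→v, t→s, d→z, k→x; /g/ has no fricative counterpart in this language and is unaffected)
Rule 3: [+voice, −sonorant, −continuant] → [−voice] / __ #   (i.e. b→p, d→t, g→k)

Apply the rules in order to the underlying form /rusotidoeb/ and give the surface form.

Rule 1 (intervocalic voicing): /s/ is a voiceless obstruent between vowels /u/ and /o/, so it voices to [z]. /t/ is a voiceless obstruent between vowels /o/ and /i/, so it voices to [d]. /rusotidoeb/ → ruzodidoeb.
Rule 2 (intervocalic spirantization): /d/ is a stop between vowels /o/ and /i/, so it spirantizes to the fricative [z]. /d/ is a stop between vowels /i/ and /o/, so it spirantizes to the fricative [z]. /ruzodidoeb/ → ruzozizoeb.
Rule 3 (final devoicing): /b/ is a voiced stop in word-final position, so it devoices to [p]. /ruzozizoeb/ → ruzozizoep.

ruzozizoep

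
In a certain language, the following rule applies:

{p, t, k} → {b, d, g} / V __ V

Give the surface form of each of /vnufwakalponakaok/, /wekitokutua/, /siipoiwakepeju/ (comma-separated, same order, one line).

/vnufwakalponakaok/: /k/ is a voiceless stop between vowels /a/ and /a/, so it voices to [g]. /k/ is a voiceless stop between vowels /a/ and /a/, so it voices to [g]. → [vnufwagalponagaok].
/wekitokutua/: /k/ is a voiceless stop between vowels /e/ and /i/, so it voices to [g]. /t/ is a voiceless stop between vowels /i/ and /o/, so it voices to [d]. /k/ is a voiceless stop between vowels /o/ and /u/, so it voices to [g]. /t/ is a voiceless stop between vowels /u/ and /u/, so it voices to [d]. → [wegidogudua].
/siipoiwakepeju/: /p/ is a voiceless stop between vowels /i/ and /o/, so it voices to [b]. /k/ is a voiceless stop between vowels /a/ and /e/, so it voices to [g]. /p/ is a voiceless stop between vowels /e/ and /e/, so it voices to [b]. → [siiboiwagebeju].

vnufwagalponagaok, wegidogudua, siiboiwagebeju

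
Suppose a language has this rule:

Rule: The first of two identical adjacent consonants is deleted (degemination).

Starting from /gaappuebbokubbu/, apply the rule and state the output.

gaapuebokubu

/pp/ is a geminate; the first /p/ deletes.
/bb/ is a geminate; the first /b/ deletes.
/bb/ is a geminate; the first /b/ deletes.
The other instances of /g/, /p/, /b/, /k/ do not occur in the required environment and remain unchanged.
Surface form: [gaapuebokubu].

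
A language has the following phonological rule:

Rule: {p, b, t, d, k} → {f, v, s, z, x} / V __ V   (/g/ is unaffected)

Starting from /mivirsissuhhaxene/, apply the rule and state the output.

mivirsissuhhaxene

No segment of /mivirsissuhhaxene/ meets the structural description of the rule, so the form surfaces unchanged.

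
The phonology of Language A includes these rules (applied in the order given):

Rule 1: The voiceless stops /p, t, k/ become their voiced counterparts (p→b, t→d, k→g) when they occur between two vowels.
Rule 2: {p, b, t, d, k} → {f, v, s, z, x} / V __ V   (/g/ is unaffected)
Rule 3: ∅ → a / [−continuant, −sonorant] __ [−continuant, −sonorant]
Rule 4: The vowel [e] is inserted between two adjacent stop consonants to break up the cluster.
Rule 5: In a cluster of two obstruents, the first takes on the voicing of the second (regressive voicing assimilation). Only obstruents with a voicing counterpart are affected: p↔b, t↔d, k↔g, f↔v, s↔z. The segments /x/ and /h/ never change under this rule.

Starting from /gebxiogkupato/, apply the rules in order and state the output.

gepxiogakuvazo

Rule 1 (intervocalic voicing): /p/ is a voiceless stop between vowels /u/ and /a/, so it voices to [b]. /t/ is a voiceless stop between vowels /a/ and /o/, so it voices to [d]. /gebxiogkupato/ → gebxiogkubado.
Rule 2 (intervocalic spirantization): /b/ is a stop between vowels /u/ and /a/, so it spirantizes to the fricative [v]. /d/ is a stop between vowels /a/ and /o/, so it spirantizes to the fricative [z]. /gebxiogkubado/ → gebxiogkuvazo.
Rule 3 (stop-cluster a-epenthesis): /g/ and /k/ form a stop–stop cluster, so [a] is inserted between them. /gebxiogkuvazo/ → gebxiogakuvazo.
Rule 4 (stop-cluster e-epenthesis): no segment meets the environment; /gebxiogakuvazo/ is unchanged.
Rule 5 (regressive voicing assimilation): /b/ precedes the voiceless obstruent /x/, so it devoices to [p] by assimilation. /gebxiogakuvazo/ → gepxiogakuvazo.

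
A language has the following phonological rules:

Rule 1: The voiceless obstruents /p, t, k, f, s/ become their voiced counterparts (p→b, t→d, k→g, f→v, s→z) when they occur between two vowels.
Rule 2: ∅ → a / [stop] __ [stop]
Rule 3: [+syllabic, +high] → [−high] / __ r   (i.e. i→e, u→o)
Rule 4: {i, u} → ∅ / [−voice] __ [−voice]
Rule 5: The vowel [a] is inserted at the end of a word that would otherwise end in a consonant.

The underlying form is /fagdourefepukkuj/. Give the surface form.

Rule 1 (intervocalic voicing): /f/ is a voiceless obstruent between vowels /e/ and /e/, so it voices to [v]. /p/ is a voiceless obstruent between vowels /e/ and /u/, so it voices to [b]. /fagdourefepukkuj/ → fagdourevebukkuj.
Rule 2 (stop-cluster a-epenthesis): /g/ and /d/ form a stop–stop cluster, so [a] is inserted between them. /k/ and /k/ form a stop–stop cluster, so [a] is inserted between them. /fagdourevebukkuj/ → fagadourevebukakuj.
Rule 3 (pre-rhotic lowering): /u/ is a high vowel immediately before /r/, so it lowers to [o]. /fagadourevebukakuj/ → fagadoorevebukakuj.
Rule 4 (high vowel syncope): no segment meets the environment; /fagadoorevebukakuj/ is unchanged.
Rule 5 (final a-epenthesis): the form ends in the consonant /j/, so [a] is inserted word-finally. /fagadoorevebukakuj/ → fagadoorevebukakuja.

fagadoorevebukakuja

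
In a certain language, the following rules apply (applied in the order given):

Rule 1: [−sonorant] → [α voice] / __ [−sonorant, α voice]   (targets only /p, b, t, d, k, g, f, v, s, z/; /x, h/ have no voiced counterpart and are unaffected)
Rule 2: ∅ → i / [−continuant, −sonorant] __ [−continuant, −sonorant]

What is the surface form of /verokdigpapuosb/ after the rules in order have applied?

Rule 1 (regressive voicing assimilation): /k/ precedes the voiced obstruent /d/, so it voices to [g] by assimilation. /g/ precedes the voiceless obstruent /p/, so it devoices to [k] by assimilation. /s/ precedes the voiced obstruent /b/, so it voices to [z] by assimilation. /verokdigpapuosb/ → verogdikpapuozb.
Rule 2 (stop-cluster i-epenthesis): /g/ and /d/ form a stop–stop cluster, so [i] is inserted between them. /k/ and /p/ form a stop–stop cluster, so [i] is inserted between them. /verogdikpapuozb/ → verogidikipapuozb.

verogidikipapuozb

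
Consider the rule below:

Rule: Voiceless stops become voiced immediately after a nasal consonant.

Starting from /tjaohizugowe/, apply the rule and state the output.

tjaohizugowe

No segment of /tjaohizugowe/ meets the structural description of the rule, so the form surfaces unchanged.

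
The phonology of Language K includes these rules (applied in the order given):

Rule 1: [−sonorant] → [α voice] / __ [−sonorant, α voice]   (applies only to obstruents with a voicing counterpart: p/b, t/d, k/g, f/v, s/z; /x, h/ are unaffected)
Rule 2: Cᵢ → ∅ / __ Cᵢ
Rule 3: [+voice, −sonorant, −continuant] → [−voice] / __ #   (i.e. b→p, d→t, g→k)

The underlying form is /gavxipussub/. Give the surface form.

Rule 1 (regressive voicing assimilation): /v/ precedes the voiceless obstruent /x/, so it devoices to [f] by assimilation. /gavxipussub/ → gafxipussub.
Rule 2 (degemination): /ss/ is a geminate; the first /s/ deletes. /gafxipussub/ → gafxipusub.
Rule 3 (final devoicing): /b/ is a voiced stop in word-final position, so it devoices to [p]. /gafxipusub/ → gafxipusup.

gafxipusup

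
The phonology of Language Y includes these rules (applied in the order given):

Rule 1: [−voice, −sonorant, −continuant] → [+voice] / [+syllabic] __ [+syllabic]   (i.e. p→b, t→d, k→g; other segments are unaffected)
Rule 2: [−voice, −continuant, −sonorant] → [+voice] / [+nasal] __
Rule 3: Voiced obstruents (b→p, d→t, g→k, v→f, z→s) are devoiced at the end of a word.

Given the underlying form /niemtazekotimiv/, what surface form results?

niemdazegodimif

Rule 1 (intervocalic voicing): /k/ is a voiceless stop between vowels /e/ and /o/, so it voices to [g]. /t/ is a voiceless stop between vowels /o/ and /i/, so it voices to [d]. /niemtazekotimiv/ → niemtazegodimiv.
Rule 2 (post-nasal voicing): /t/ is a voiceless stop immediately after the nasal /m/, so it voices to [d]. /niemtazegodimiv/ → niemdazegodimiv.
Rule 3 (final devoicing): /v/ is a voiced obstruent in word-final position, so it devoices to [f]. /niemdazegodimiv/ → niemdazegodimif.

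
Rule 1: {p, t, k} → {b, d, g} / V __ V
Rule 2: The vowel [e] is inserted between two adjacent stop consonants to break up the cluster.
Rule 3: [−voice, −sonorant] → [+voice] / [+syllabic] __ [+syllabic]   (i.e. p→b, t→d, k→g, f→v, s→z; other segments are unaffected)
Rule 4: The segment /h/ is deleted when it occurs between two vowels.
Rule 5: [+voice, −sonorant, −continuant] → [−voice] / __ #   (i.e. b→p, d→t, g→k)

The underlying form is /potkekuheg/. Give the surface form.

podegeguek

Rule 1 (intervocalic voicing): /k/ is a voiceless stop between vowels /e/ and /u/, so it voices to [g]. /potkekuheg/ → potkeguheg.
Rule 2 (stop-cluster e-epenthesis): /t/ and /k/ form a stop–stop cluster, so [e] is inserted between them. /potkeguheg/ → potekeguheg.
Rule 3 (intervocalic voicing): /t/ is a voiceless obstruent between vowels /o/ and /e/, so it voices to [d]. /k/ is a voiceless obstruent between vowels /e/ and /e/, so it voices to [g]. /potekeguheg/ → podegeguheg.
Rule 4 (intervocalic h-deletion): /h/ occurs between vowels /u/ and /e/, so it deletes. /podegeguheg/ → podegegueg.
Rule 5 (final devoicing): /g/ is a voiced stop in word-final position, so it devoices to [k]. /podegegueg/ → podegeguek.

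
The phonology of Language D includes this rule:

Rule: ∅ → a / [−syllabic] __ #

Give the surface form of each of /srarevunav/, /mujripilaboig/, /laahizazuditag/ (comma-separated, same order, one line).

/srarevunav/: the form ends in the consonant /v/, so [a] is inserted word-finally. → [srarevunava].
/mujripilaboig/: the form ends in the consonant /g/, so [a] is inserted word-finally. → [mujripilaboiga].
/laahizazuditag/: the form ends in the consonant /g/, so [a] is inserted word-finally. → [laahizazuditaga].

srarevunava, mujripilaboiga, laahizazuditaga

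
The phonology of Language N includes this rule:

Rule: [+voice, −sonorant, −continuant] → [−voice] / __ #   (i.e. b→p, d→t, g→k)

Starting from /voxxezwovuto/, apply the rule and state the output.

No segment of /voxxezwovuto/ meets the structural description of the rule, so the form surfaces unchanged.

voxxezwovuto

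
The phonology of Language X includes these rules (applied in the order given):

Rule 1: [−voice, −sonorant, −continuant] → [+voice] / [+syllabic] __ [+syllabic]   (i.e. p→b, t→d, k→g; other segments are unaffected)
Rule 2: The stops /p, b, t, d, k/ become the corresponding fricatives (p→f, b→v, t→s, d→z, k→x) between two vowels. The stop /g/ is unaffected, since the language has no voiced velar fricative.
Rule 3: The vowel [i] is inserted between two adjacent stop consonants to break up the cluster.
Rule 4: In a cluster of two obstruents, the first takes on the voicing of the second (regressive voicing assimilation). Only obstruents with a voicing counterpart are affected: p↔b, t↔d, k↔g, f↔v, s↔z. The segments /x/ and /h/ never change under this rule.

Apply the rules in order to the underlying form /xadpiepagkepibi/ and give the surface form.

xadipievagikevivi

Rule 1 (intervocalic voicing): /p/ is a voiceless stop between vowels /e/ and /a/, so it voices to [b]. /p/ is a voiceless stop between vowels /e/ and /i/, so it voices to [b]. /xadpiepagkepibi/ → xadpiebagkebibi.
Rule 2 (intervocalic spirantization): /b/ is a stop between vowels /e/ and /a/, so it spirantizes to the fricative [v]. /b/ is a stop between vowels /e/ and /i/, so it spirantizes to the fricative [v]. /b/ is a stop between vowels /i/ and /i/, so it spirantizes to the fricative [v]. /xadpiebagkebibi/ → xadpievagkevivi.
Rule 3 (stop-cluster i-epenthesis): /d/ and /p/ form a stop–stop cluster, so [i] is inserted between them. /g/ and /k/ form a stop–stop cluster, so [i] is inserted between them. /xadpievagkevivi/ → xadipievagikevivi.
Rule 4 (regressive voicing assimilation): no segment meets the environment; /xadipievagikevivi/ is unchanged.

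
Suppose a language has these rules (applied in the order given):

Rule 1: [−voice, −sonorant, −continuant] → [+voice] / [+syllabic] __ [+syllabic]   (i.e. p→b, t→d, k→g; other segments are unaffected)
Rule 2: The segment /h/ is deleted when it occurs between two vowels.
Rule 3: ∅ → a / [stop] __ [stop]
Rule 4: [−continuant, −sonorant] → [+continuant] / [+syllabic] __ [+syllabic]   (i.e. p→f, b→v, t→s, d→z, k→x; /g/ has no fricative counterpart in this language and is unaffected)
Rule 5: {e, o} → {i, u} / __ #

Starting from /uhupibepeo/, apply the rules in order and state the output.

Rule 1 (intervocalic voicing): /p/ is a voiceless stop between vowels /u/ and /i/, so it voices to [b]. /p/ is a voiceless stop between vowels /e/ and /e/, so it voices to [b]. /uhupibepeo/ → uhubibebeo.
Rule 2 (intervocalic h-deletion): /h/ occurs between vowels /u/ and /u/, so it deletes. /uhubibebeo/ → uubibebeo.
Rule 3 (stop-cluster a-epenthesis): no segment meets the environment; /uubibebeo/ is unchanged.
Rule 4 (intervocalic spirantization): /b/ is a stop between vowels /u/ and /i/, so it spirantizes to the fricative [v]. /b/ is a stop between vowels /i/ and /e/, so it spirantizes to the fricative [v]. /b/ is a stop between vowels /e/ and /e/, so it spirantizes to the fricative [v]. /uubibebeo/ → uuviveveo.
Rule 5 (final vowel raising): /o/ is a mid vowel in word-final position, so it raises to [u]. /uuviveveo/ → uuviveveu.

uuviveveu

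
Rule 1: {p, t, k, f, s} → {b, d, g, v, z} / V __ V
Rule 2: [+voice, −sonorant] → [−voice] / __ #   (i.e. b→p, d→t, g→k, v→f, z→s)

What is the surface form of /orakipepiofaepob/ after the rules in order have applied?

oragibebiovaebop

Rule 1 (intervocalic voicing): /k/ is a voiceless obstruent between vowels /a/ and /i/, so it voices to [g]. /p/ is a voiceless obstruent between vowels /i/ and /e/, so it voices to [b]. /p/ is a voiceless obstruent between vowels /e/ and /i/, so it voices to [b]. /f/ is a voiceless obstruent between vowels /o/ and /a/, so it voices to [v]. /p/ is a voiceless obstruent between vowels /e/ and /o/, so it voices to [b]. /orakipepiofaepob/ → oragibebiovaebob.
Rule 2 (final devoicing): /b/ is a voiced obstruent in word-final position, so it devoices to [p]. /oragibebiovaebob/ → oragibebiovaebop.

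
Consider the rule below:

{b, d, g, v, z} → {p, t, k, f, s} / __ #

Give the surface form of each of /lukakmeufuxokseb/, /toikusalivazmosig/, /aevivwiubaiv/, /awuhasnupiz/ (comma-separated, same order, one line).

lukakmeufuxoksep, toikusalivazmosik, aevivwiubaif, awuhasnupis

/lukakmeufuxokseb/: /b/ is a voiced obstruent in word-final position, so it devoices to [p]. → [lukakmeufuxoksep].
/toikusalivazmosig/: /g/ is a voiced obstruent in word-final position, so it devoices to [k]. → [toikusalivazmosik].
/aevivwiubaiv/: /v/ is a voiced obstruent in word-final position, so it devoices to [f]. → [aevivwiubaif].
/awuhasnupiz/: /z/ is a voiced obstruent in word-final position, so it devoices to [s]. → [awuhasnupis].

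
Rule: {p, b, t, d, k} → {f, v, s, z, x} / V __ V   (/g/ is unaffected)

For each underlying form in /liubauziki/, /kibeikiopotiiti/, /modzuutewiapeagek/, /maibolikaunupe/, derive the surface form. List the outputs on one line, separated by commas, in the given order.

/liubauziki/: /b/ is a stop between vowels /u/ and /a/, so it spirantizes to the fricative [v]. /k/ is a stop between vowels /i/ and /i/, so it spirantizes to the fricative [x]. → [liuvauzixi].
/kibeikiopotiiti/: /b/ is a stop between vowels /i/ and /e/, so it spirantizes to the fricative [v]. /k/ is a stop between vowels /i/ and /i/, so it spirantizes to the fricative [x]. /p/ is a stop between vowels /o/ and /o/, so it spirantizes to the fricative [f]. /t/ is a stop between vowels /o/ and /i/, so it spirantizes to the fricative [s]. /t/ is a stop between vowels /i/ and /i/, so it spirantizes to the fricative [s]. → [kiveixiofosiisi].
/modzuutewiapeagek/: /t/ is a stop between vowels /u/ and /e/, so it spirantizes to the fricative [s]. /p/ is a stop between vowels /a/ and /e/, so it spirantizes to the fricative [f]. → [modzuusewiafeagek].
/maibolikaunupe/: /b/ is a stop between vowels /i/ and /o/, so it spirantizes to the fricative [v]. /k/ is a stop between vowels /i/ and /a/, so it spirantizes to the fricative [x]. /p/ is a stop between vowels /u/ and /e/, so it spirantizes to the fricative [f]. → [maivolixaunufe].

liuvauzixi, kiveixiofosiisi, modzuusewiafeagek, maivolixaunufe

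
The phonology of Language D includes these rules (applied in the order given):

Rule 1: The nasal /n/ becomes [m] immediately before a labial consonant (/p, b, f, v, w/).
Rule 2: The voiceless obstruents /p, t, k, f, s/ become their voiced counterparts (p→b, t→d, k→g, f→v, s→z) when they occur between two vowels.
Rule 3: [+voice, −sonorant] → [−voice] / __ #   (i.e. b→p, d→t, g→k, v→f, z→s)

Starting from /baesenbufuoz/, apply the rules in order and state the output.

Rule 1 (nasal place assimilation): /n/ precedes the labial consonant /b/, so it assimilates in place to [m]. /baesenbufuoz/ → baesembufuoz.
Rule 2 (intervocalic voicing): /s/ is a voiceless obstruent between vowels /e/ and /e/, so it voices to [z]. /f/ is a voiceless obstruent between vowels /u/ and /u/, so it voices to [v]. /baesembufuoz/ → baezembuvuoz.
Rule 3 (final devoicing): /z/ is a voiced obstruent in word-final position, so it devoices to [s]. /baezembuvuoz/ → baezembuvuos.

baezembuvuos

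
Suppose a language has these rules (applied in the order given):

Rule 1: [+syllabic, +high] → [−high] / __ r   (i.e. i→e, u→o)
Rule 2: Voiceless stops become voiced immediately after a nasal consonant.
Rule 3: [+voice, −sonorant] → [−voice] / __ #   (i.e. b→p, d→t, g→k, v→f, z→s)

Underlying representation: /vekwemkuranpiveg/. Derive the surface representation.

vekwemgoranbivek

Rule 1 (pre-rhotic lowering): /u/ is a high vowel immediately before /r/, so it lowers to [o]. /vekwemkuranpiveg/ → vekwemkoranpiveg.
Rule 2 (post-nasal voicing): /k/ is a voiceless stop immediately after the nasal /m/, so it voices to [g]. /p/ is a voiceless stop immediately after the nasal /n/, so it voices to [b]. /vekwemkoranpiveg/ → vekwemgoranbiveg.
Rule 3 (final devoicing): /g/ is a voiced obstruent in word-final position, so it devoices to [k]. /vekwemgoranbiveg/ → vekwemgoranbivek.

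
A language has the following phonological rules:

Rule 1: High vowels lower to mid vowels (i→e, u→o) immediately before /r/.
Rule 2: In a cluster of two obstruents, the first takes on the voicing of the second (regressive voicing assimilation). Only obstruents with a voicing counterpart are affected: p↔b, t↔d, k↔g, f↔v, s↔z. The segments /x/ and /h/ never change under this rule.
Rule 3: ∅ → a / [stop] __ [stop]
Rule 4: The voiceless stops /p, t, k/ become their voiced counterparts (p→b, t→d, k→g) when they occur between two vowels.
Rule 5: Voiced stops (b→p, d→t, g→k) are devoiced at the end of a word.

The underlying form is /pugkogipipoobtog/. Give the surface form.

pugagogibiboobadok

Rule 1 (pre-rhotic lowering): no segment meets the environment; /pugkogipipoobtog/ is unchanged.
Rule 2 (regressive voicing assimilation): /g/ precedes the voiceless obstruent /k/, so it devoices to [k] by assimilation. /b/ precedes the voiceless obstruent /t/, so it devoices to [p] by assimilation. /pugkogipipoobtog/ → pukkogipipooptog.
Rule 3 (stop-cluster a-epenthesis): /k/ and /k/ form a stop–stop cluster, so [a] is inserted between them. /p/ and /t/ form a stop–stop cluster, so [a] is inserted between them. /pukkogipipooptog/ → pukakogipipoopatog.
Rule 4 (intervocalic voicing): /k/ is a voiceless stop between vowels /u/ and /a/, so it voices to [g]. /k/ is a voiceless stop between vowels /a/ and /o/, so it voices to [g]. /p/ is a voiceless stop between vowels /i/ and /i/, so it voices to [b]. /p/ is a voiceless stop between vowels /i/ and /o/, so it voices to [b]. /p/ is a voiceless stop between vowels /o/ and /a/, so it voices to [b]. /t/ is a voiceless stop between vowels /a/ and /o/, so it voices to [d]. /pukakogipipoopatog/ → pugagogibiboobadog.
Rule 5 (final devoicing): /g/ is a voiced stop in word-final position, so it devoices to [k]. /pugagogibiboobadog/ → pugagogibiboobadok.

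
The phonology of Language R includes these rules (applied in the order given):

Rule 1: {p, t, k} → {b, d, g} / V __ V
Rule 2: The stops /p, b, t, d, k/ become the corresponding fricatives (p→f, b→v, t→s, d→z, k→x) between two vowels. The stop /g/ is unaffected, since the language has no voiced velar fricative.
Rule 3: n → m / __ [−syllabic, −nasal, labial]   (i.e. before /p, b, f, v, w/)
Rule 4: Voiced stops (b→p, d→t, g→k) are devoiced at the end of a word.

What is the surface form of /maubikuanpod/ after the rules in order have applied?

mauviguampot

Rule 1 (intervocalic voicing): /k/ is a voiceless stop between vowels /i/ and /u/, so it voices to [g]. /maubikuanpod/ → maubiguanpod.
Rule 2 (intervocalic spirantization): /b/ is a stop between vowels /u/ and /i/, so it spirantizes to the fricative [v]. /maubiguanpod/ → mauviguanpod.
Rule 3 (nasal place assimilation): /n/ precedes the labial consonant /p/, so it assimilates in place to [m]. /mauviguanpod/ → mauviguampod.
Rule 4 (final devoicing): /d/ is a voiced stop in word-final position, so it devoices to [t]. /mauviguampod/ → mauviguampot.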